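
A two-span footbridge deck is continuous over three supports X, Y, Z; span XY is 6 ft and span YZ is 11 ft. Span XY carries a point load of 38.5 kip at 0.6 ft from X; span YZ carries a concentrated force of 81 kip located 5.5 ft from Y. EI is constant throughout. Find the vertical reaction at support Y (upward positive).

Release continuity at Y by inserting a hinge; the redundant is the internal moment M_Y. The primary structure is two simply-supported spans XY and YZ.
End slopes at the hinge Y, treating each span as simply supported:
  span XY: point load 38.5 at a = 0.6: Pab(L + a)/(6LEI) = 22.87/EI
  span YZ: point load 81 at a = 5.5: Pab(L + b)/(6LEI) = 612.6/EI
  relative rotation θ_0 = (22.87 + 612.6)/EI = 635.4/EI
A unit hogging moment at Y produces rotation L₁/(3EI) + L₂/(3EI) = 5.667/EI.
Compatibility: M_Y·(L₁+L₂)/(3EI) = θ_0, giving M_Y = 112.1 kip·ft (hogging).
Span XY, ΣM about X with M_Y applied at Y: R_Y^{XY}·6 = 23.1 + 112.1, so R_Y^{XY} = 22.54 kip and R_X = 38.5 − 22.54 = 15.96 kip.
Span YZ, ΣM about Z: R_Y^{YZ}·11 = 445.5 + 112.1, so R_Y^{YZ} = 50.69 kip and R_Z = 81 − 50.69 = 30.31 kip.
R_Y = 22.54 + 50.69 = 73.23 kip.

R_Y = 73.23 kip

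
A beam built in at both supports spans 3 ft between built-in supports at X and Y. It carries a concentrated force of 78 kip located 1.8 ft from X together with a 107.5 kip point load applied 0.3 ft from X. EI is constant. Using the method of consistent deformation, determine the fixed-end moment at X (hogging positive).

M_X = 48.59 kip·ft

Release both end moments; the primary structure is a simply-supported span XY with redundants M_X and M_Y.
End rotations of the released simple span under the applied load (×1/EI):
  at X: point load 78 at a = 1.8: Pab(L + b)/(6LEI) = 39.31/EI
  at Y: point load 78 at a = 1.8: Pab(L + a)/(6LEI) = 44.93/EI
  at X: point load 107.5 at a = 0.3: Pab(L + b)/(6LEI) = 27.57/EI
  at Y: point load 107.5 at a = 0.3: Pab(L + a)/(6LEI) = 15.96/EI
  θ_X0 = 66.89/EI,  θ_Y0 = 60.89/EI
Flexibility coefficients: a unit moment at one end gives L/(3EI) there and L/(6EI) at the far end, so f₁₁ = f₂₂ = 1/EI and f₁₂ = f₂₁ = 0.5/EI.
Compatibility — zero rotation at each built-in end:
  1 M_X + 0.5 M_Y = 66.89
  0.5 M_X + 1 M_Y = 60.89
Solving the pair gives M_X = 48.59 kip·ft and M_Y = 36.6 kip·ft (hogging).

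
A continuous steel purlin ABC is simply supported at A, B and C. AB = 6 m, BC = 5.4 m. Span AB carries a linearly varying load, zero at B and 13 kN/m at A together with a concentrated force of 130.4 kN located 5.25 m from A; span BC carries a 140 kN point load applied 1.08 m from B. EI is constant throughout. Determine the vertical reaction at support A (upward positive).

Take M_B as the redundant. Released structure: two simple spans AB and BC with a hinge at B.
Rotations at B on the released spans (each span's end-slope, ×1/EI):
  span AB: triangular load, peak 13: 7w₀L³/(360EI) = 54.6/EI
  span AB: point load 130.4 at a = 5.25: Pab(L + a)/(6LEI) = 160.5/EI
  span BC: point load 140 at a = 1.08: Pab(L + b)/(6LEI) = 196/EI
  relative rotation θ_0 = (215.1 + 196)/EI = 411/EI
A unit hogging moment at B produces rotation L₁/(3EI) + L₂/(3EI) = 3.8/EI.
Slope continuity at B: θ_0 = M_B·3.8/EI, so M_B = 411/3.8 = 108.2 kN·m (hogging).
Span AB, ΣM about A with M_B applied at B: R_B^{AB}·6 = 762.6 + 108.2, so R_B^{AB} = 145.1 kN and R_A = 169.4 − 145.1 = 24.27 kN.

R_A = 24.27 kN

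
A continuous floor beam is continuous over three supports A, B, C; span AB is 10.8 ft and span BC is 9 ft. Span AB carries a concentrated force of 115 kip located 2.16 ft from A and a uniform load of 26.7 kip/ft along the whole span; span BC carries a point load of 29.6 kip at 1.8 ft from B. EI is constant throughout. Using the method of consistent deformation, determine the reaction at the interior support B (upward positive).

R_B = 250.9 kip

Release continuity at B by inserting a hinge; the redundant is the internal moment M_B. The primary structure is two simply-supported spans AB and BC.
Rotations at B on the released spans (each span's end-slope, ×1/EI):
  span AB: point load 115 at a = 2.16: Pab(L + a)/(6LEI) = 429.2/EI
  span AB: UDL 26.7: wL³/(24EI) = 1401/EI
  span BC: point load 29.6 at a = 1.8: Pab(L + b)/(6LEI) = 115.1/EI
  relative rotation θ_0 = (1831 + 115.1)/EI = 1946/EI
A unit hogging moment at B produces rotation L₁/(3EI) + L₂/(3EI) = 6.6/EI.
Slope continuity at B: θ_0 = M_B·6.6/EI, so M_B = 1946/6.6 = 294.8 kip·ft (hogging).
Span AB, ΣM about A with M_B applied at B: R_B^{AB}·10.8 = 1806 + 294.8, so R_B^{AB} = 194.5 kip and R_A = 403.4 − 194.5 = 208.9 kip.
Span BC, ΣM about C: R_B^{BC}·9 = 213.1 + 294.8, so R_B^{BC} = 56.44 kip and R_C = 29.6 − 56.44 = -26.84 kip.
R_B = 194.5 + 56.44 = 250.9 kip.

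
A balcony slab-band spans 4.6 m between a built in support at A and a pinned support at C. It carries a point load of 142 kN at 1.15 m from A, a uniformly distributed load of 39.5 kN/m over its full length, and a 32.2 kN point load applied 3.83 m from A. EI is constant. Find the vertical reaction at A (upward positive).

R_A = 251.4 kN

Choose R_C as the redundant. The primary structure is the cantilever fixed at A.
Primary-structure tip deflection at C by superposition:
  point load 142 at a = 1.15: Pa²(3L − a)/(6EI) = 395.9/EI
  UDL 39.5: wL⁴/(8EI) = 2211/EI
  point load 32.2 at a = 3.83: Pa²(3L − a)/(6EI) = 784.9/EI
  δ_0 = 3392/EI
Tip deflection under a unit load at C: L³/(3EI) = 32.45/EI.
The prop prevents deflection at C: R_C = δ_0/δ_{CC} = 3392/32.45 = 104.5 kN.
Vertical equilibrium: R_A = ΣP − R_C = 355.9 − 104.5 = 251.4 kN.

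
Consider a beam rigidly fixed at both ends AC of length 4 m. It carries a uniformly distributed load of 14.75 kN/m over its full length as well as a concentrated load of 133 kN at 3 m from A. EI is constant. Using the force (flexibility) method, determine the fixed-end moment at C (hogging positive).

M_C = 94.48 kN·m

Take the two fixed-end moments M_A, M_C as redundants; the released structure is the simple span AC.
On the primary (simply-supported) span, the end slopes from the loading are:
  at A: UDL 14.75: wL³/(24EI) = 39.33/EI
  at C: UDL 14.75: wL³/(24EI) = 39.33/EI
  at A: point load 133 at a = 3: Pab(L + b)/(6LEI) = 83.12/EI
  at C: point load 133 at a = 3: Pab(L + a)/(6LEI) = 116.4/EI
  θ_A0 = 122.5/EI,  θ_C0 = 155.7/EI
Flexibility coefficients: a unit moment at one end gives L/(3EI) there and L/(6EI) at the far end, so f₁₁ = f₂₂ = 1.333/EI and f₁₂ = f₂₁ = 0.6667/EI.
Compatibility — zero rotation at each built-in end:
  1.333 M_A + 0.6667 M_C = 122.5
  0.6667 M_A + 1.333 M_C = 155.7
Solving the pair gives M_A = 44.6 kN·m and M_C = 94.48 kN·m (hogging).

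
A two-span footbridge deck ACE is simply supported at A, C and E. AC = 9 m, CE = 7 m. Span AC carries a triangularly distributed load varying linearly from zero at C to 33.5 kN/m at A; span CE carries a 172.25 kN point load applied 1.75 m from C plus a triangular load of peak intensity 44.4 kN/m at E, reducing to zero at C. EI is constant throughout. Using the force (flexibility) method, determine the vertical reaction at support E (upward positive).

R_E = 113.6 kN

Release continuity at C by inserting a hinge; the redundant is the internal moment M_C. The primary structure is two simply-supported spans AC and CE.
End slopes at the hinge C, treating each span as simply supported:
  span AC: triangular load, peak 33.5: 7w₀L³/(360EI) = 474.9/EI
  span CE: point load 172.25 at a = 1.75: Pab(L + b)/(6LEI) = 461.6/EI
  span CE: triangular load, peak 44.4: 7w₀L³/(360EI) = 296.1/EI
  relative rotation θ_0 = (474.9 + 757.7)/EI = 1233/EI
A unit hogging moment at C produces rotation L₁/(3EI) + L₂/(3EI) = 5.333/EI.
Slope continuity at C: θ_0 = M_C·5.333/EI, so M_C = 1233/5.333 = 231.1 kN·m (hogging).
Span CE, ΣM about E: R_C^{CE}·7 = 1267 + 231.1, so R_C^{CE} = 214 kN and R_E = 327.6 − 214 = 113.6 kN.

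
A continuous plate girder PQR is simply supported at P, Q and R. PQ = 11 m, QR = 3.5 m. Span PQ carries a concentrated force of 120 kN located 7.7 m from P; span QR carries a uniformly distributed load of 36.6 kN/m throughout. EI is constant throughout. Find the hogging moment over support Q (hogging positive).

M_Q = 192.3 kN·m

Take M_Q as the redundant. Released structure: two simple spans PQ and QR with a hinge at Q.
Discontinuity in slope at Q on the released structure — sum the simple-span end rotations:
  span PQ: point load 120 at a = 7.7: Pab(L + a)/(6LEI) = 863.9/EI
  span QR: UDL 36.6: wL³/(24EI) = 65.38/EI
  relative rotation θ_0 = (863.9 + 65.38)/EI = 929.3/EI
A unit hogging moment at Q produces rotation L₁/(3EI) + L₂/(3EI) = 4.833/EI.
Slope continuity at Q: θ_0 = M_Q·4.833/EI, so M_Q = 929.3/4.833 = 192.3 kN·m (hogging).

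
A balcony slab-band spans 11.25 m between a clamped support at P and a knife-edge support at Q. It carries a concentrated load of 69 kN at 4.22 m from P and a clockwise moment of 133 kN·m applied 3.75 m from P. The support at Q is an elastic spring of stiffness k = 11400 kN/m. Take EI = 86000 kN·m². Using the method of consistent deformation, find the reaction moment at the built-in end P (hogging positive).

Remove the prop at Q; the released (primary) structure is a cantilever built in at P.
Free-end deflection of the primary structure under the applied loading (downward +):
  point load 69 at a = 4.22: Pa²(3L − a)/(6EI) = 6048/EI
  clockwise couple 133 at a = 3.75: M₀a(2L − a)/(2EI) = 4676/EI
  δ_0 = 10723/EI
Flexibility coefficient — unit upward force at Q: δ_{QQ} = L³/(3EI) = 474.6/EI.
With EI = 86000 kN·m²: δ_0 = 0.12469 m and δ_{QQ} = 0.005519 m/kN.
Compatibility — the spring shortens by R_Q/k under the reaction it provides: δ_0 − R_Q·δ_{QQ} = R_Q/k. With 1/k = 0.000088 m/kN, R_Q = δ_0 / (δ_{QQ} + 1/k) = 0.12469 / (0.005519 + 0.000088) = 22.24 kN.
Moment equilibrium about P: M_P = Σ(load moments about P) − R_Q·L = 424.2 − 22.24×11.25 = 174 kN·m.

M_P = 174 kN·m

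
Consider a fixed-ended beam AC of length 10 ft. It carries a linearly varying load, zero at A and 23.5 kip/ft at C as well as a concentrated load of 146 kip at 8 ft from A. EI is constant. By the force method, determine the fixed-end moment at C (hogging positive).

Release both end moments; the primary structure is a simply-supported span AC with redundants M_A and M_C.
On the primary (simply-supported) span, the end slopes from the loading are:
  at A: triangular load, peak 23.5: 7w₀L³/(360EI) = 456.9/EI
  at C: triangular load, peak 23.5: w₀L³/(45EI) = 522.2/EI
  at A: point load 146 at a = 8: Pab(L + b)/(6LEI) = 467.2/EI
  at C: point load 146 at a = 8: Pab(L + a)/(6LEI) = 700.8/EI
  θ_A0 = 924.1/EI,  θ_C0 = 1223/EI
Flexibility coefficients: a unit moment at one end gives L/(3EI) there and L/(6EI) at the far end, so f₁₁ = f₂₂ = 3.333/EI and f₁₂ = f₂₁ = 1.667/EI.
Compatibility — zero rotation at each built-in end:
  3.333 M_A + 1.667 M_C = 924.1
  1.667 M_A + 3.333 M_C = 1223
Solving the pair gives M_A = 125.1 kip·ft and M_C = 304.4 kip·ft (hogging).

M_C = 304.4 kip·ft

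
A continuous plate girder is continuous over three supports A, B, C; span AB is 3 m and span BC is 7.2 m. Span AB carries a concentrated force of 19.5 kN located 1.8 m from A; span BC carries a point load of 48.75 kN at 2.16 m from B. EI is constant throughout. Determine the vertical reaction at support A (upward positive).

R_A = -8.043 kN

Release continuity at B by inserting a hinge; the redundant is the internal moment M_B. The primary structure is two simply-supported spans AB and BC.
Discontinuity in slope at B on the released structure — sum the simple-span end rotations:
  span AB: point load 19.5 at a = 1.8: Pab(L + a)/(6LEI) = 11.23/EI
  span BC: point load 48.75 at a = 2.16: Pab(L + b)/(6LEI) = 150.4/EI
  relative rotation θ_0 = (11.23 + 150.4)/EI = 161.6/EI
A unit hogging moment at B produces rotation L₁/(3EI) + L₂/(3EI) = 3.4/EI.
Slope continuity at B: θ_0 = M_B·3.4/EI, so M_B = 161.6/3.4 = 47.53 kN·m (hogging).
Span AB, ΣM about A with M_B applied at B: R_B^{AB}·3 = 35.1 + 47.53, so R_B^{AB} = 27.54 kN and R_A = 19.5 − 27.54 = -8.043 kN.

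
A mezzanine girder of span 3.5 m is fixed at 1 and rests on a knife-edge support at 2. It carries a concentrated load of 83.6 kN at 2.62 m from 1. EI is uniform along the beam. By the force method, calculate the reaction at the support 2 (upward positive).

R_2 = 52.74 kN

Remove the prop at 2; the released (primary) structure is a cantilever built in at 1.
Deflection at 2 on the released cantilever, summing each load's contribution:
  point load 83.6 at a = 2.62: Pa²(3L − a)/(6EI) = 753.7/EI
Flexibility coefficient — unit upward force at 2: δ_{22} = L³/(3EI) = 14.29/EI.
The prop prevents deflection at 2: R_2 = δ_0/δ_{22} = 753.7/14.29 = 52.74 kN.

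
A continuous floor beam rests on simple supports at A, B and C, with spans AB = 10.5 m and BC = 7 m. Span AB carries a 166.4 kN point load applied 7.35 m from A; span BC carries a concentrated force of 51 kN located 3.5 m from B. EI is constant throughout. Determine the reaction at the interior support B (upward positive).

Take M_B as the redundant. Released structure: two simple spans AB and BC with a hinge at B.
End slopes at the hinge B, treating each span as simply supported:
  span AB: point load 166.4 at a = 7.35: Pab(L + a)/(6LEI) = 1092/EI
  span BC: point load 51 at a = 3.5: Pab(L + b)/(6LEI) = 156.2/EI
  relative rotation θ_0 = (1092 + 156.2)/EI = 1248/EI
A unit hogging moment at B produces rotation L₁/(3EI) + L₂/(3EI) = 5.833/EI.
Slope continuity at B: θ_0 = M_B·5.833/EI, so M_B = 1248/5.833 = 213.9 kN·m (hogging).
Span AB, ΣM about A with M_B applied at B: R_B^{AB}·10.5 = 1223 + 213.9, so R_B^{AB} = 136.9 kN and R_A = 166.4 − 136.9 = 29.55 kN.
Span BC, ΣM about C: R_B^{BC}·7 = 178.5 + 213.9, so R_B^{BC} = 56.06 kN and R_C = 51 − 56.06 = -5.057 kN.
R_B = 136.9 + 56.06 = 192.9 kN.

R_B = 192.9 kN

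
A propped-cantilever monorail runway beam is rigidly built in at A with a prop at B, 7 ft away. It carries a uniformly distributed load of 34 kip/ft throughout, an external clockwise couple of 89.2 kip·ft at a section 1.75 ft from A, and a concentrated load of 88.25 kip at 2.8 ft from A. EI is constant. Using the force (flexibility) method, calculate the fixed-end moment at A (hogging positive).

M_A = 357.5 kip·ft

Release the roller at B. Primary structure: cantilever fixed at A.
Primary-structure tip deflection at B by superposition:
  UDL 34: wL⁴/(8EI) = 10204/EI
  clockwise couple 89.2 at a = 1.75: M₀a(2L − a)/(2EI) = 956.1/EI
  point load 88.25 at a = 2.8: Pa²(3L − a)/(6EI) = 2099/EI
  δ_0 = 13259/EI
Flexibility coefficient — unit upward force at B: δ_{BB} = L³/(3EI) = 114.3/EI.
Compatibility at B: δ_0 − R_B·δ_{BB} = 0, so R_B = 13259/114.3 = 116 kip.
Moment equilibrium about A: M_A = Σ(load moments about A) − R_B·L = 1169 − 116×7 = 357.5 kip·ft.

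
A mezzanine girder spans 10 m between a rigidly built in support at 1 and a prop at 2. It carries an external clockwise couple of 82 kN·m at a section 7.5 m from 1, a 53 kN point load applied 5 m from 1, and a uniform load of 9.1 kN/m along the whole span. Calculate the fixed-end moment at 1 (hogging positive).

M_1 = 179.8 kN·m

Remove the prop at 2; the released (primary) structure is a cantilever built in at 1.
Primary-structure tip deflection at 2 by superposition:
  clockwise couple 82 at a = 7.5: M₀a(2L − a)/(2EI) = 3844/EI
  point load 53 at a = 5: Pa²(3L − a)/(6EI) = 5521/EI
  UDL 9.1: wL⁴/(8EI) = 11375/EI
  δ_0 = 20740/EI
Tip deflection under a unit load at 2: L³/(3EI) = 333.3/EI.
Compatibility at 2: δ_0 − R_2·δ_{22} = 0, so R_2 = 20740/333.3 = 62.22 kN.
Moment equilibrium about 1: M_1 = Σ(load moments about 1) − R_2·L = 802 − 62.22×10 = 179.8 kN·m.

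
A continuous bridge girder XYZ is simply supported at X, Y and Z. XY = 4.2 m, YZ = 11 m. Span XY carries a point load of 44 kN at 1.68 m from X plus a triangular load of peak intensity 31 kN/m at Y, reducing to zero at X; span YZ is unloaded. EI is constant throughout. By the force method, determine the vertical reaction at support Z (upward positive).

R_Z = -1.696 kN

Release continuity at Y by inserting a hinge; the redundant is the internal moment M_Y. The primary structure is two simply-supported spans XY and YZ.
End slopes at the hinge Y, treating each span as simply supported:
  span XY: point load 44 at a = 1.68: Pab(L + a)/(6LEI) = 43.46/EI
  span XY: triangular load, peak 31: w₀L³/(45EI) = 51.04/EI
  relative rotation θ_0 = (94.5 + 0)/EI = 94.5/EI
A unit hogging moment at Y produces rotation L₁/(3EI) + L₂/(3EI) = 5.067/EI.
Compatibility: M_Y·(L₁+L₂)/(3EI) = θ_0, giving M_Y = 18.65 kN·m (hogging).
Span YZ, ΣM about Z: R_Y^{YZ}·11 = 0 + 18.65, so R_Y^{YZ} = 1.696 kN and R_Z = 0 − 1.696 = -1.696 kN.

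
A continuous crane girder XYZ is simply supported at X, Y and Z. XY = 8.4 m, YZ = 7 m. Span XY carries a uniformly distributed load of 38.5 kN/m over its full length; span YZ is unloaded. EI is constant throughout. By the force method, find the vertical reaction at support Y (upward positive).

Release continuity at Y by inserting a hinge; the redundant is the internal moment M_Y. The primary structure is two simply-supported spans XY and YZ.
Discontinuity in slope at Y on the released structure — sum the simple-span end rotations:
  span XY: UDL 38.5: wL³/(24EI) = 950.8/EI
  relative rotation θ_0 = (950.8 + 0)/EI = 950.8/EI
A unit hogging moment at Y produces rotation L₁/(3EI) + L₂/(3EI) = 5.133/EI.
Compatibility: M_Y·(L₁+L₂)/(3EI) = θ_0, giving M_Y = 185.2 kN·m (hogging).
Span XY, ΣM about X with M_Y applied at Y: R_Y^{XY}·8.4 = 1358 + 185.2, so R_Y^{XY} = 183.8 kN and R_X = 323.4 − 183.8 = 139.7 kN.
Span YZ, ΣM about Z: R_Y^{YZ}·7 = 0 + 185.2, so R_Y^{YZ} = 26.46 kN and R_Z = 0 − 26.46 = -26.46 kN.
R_Y = 183.8 + 26.46 = 210.2 kN.

R_Y = 210.2 kN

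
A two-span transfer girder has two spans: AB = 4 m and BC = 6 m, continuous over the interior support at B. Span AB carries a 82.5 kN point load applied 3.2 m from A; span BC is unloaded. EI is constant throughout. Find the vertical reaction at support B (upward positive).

R_B = 73.92 kN

Insert a hinge at B; M_B is the redundant, and each span becomes simply supported.
Rotations at B on the released spans (each span's end-slope, ×1/EI):
  span AB: point load 82.5 at a = 3.2: Pab(L + a)/(6LEI) = 63.36/EI
  relative rotation θ_0 = (63.36 + 0)/EI = 63.36/EI
A unit hogging moment at B produces rotation L₁/(3EI) + L₂/(3EI) = 3.333/EI.
Compatibility: M_B·(L₁+L₂)/(3EI) = θ_0, giving M_B = 19.01 kN·m (hogging).
Span AB, ΣM about A with M_B applied at B: R_B^{AB}·4 = 264 + 19.01, so R_B^{AB} = 70.75 kN and R_A = 82.5 − 70.75 = 11.75 kN.
Span BC, ΣM about C: R_B^{BC}·6 = 0 + 19.01, so R_B^{BC} = 3.168 kN and R_C = 0 − 3.168 = -3.168 kN.
R_B = 70.75 + 3.168 = 73.92 kN.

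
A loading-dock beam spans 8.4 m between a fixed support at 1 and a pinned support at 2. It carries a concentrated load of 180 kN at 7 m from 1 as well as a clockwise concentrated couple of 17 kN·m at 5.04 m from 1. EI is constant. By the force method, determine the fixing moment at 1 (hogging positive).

Take the reaction at 2 as the redundant and release it; the primary structure is a cantilever fixed at 1.
Deflection at 2 on the released cantilever, summing each load's contribution:
  point load 180 at a = 7: Pa²(3L − a)/(6EI) = 26754/EI
  clockwise couple 17 at a = 5.04: M₀a(2L − a)/(2EI) = 503.8/EI
  δ_0 = 27258/EI
Flexibility coefficient — unit upward force at 2: δ_{22} = L³/(3EI) = 197.6/EI.
The prop prevents deflection at 2: R_2 = δ_0/δ_{22} = 27258/197.6 = 138 kN.
Moment equilibrium about 1: M_1 = Σ(load moments about 1) − R_2·L = 1277 − 138×8.4 = 118.1 kN·m.

M_1 = 118.1 kN·m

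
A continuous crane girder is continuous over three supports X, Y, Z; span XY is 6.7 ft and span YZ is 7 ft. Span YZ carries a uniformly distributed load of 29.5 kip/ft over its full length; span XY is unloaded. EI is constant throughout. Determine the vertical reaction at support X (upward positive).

R_X = -13.78 kip

Take M_Y as the redundant. Released structure: two simple spans XY and YZ with a hinge at Y.
End slopes at the hinge Y, treating each span as simply supported:
  span YZ: UDL 29.5: wL³/(24EI) = 421.6/EI
  relative rotation θ_0 = (0 + 421.6)/EI = 421.6/EI
A unit hogging moment at Y produces rotation L₁/(3EI) + L₂/(3EI) = 4.567/EI.
Slope continuity at Y: θ_0 = M_Y·4.567/EI, so M_Y = 421.6/4.567 = 92.32 kip·ft (hogging).
Span XY, ΣM about X with M_Y applied at Y: R_Y^{XY}·6.7 = 0 + 92.32, so R_Y^{XY} = 13.78 kip and R_X = 0 − 13.78 = -13.78 kip.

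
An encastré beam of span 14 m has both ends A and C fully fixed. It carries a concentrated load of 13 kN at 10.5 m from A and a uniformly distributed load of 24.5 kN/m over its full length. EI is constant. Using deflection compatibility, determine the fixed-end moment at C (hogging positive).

Take the two fixed-end moments M_A, M_C as redundants; the released structure is the simple span AC.
Simple-span end rotations at A and C under the given loads:
  at A: point load 13 at a = 10.5: Pab(L + b)/(6LEI) = 99.53/EI
  at C: point load 13 at a = 10.5: Pab(L + a)/(6LEI) = 139.3/EI
  at A: UDL 24.5: wL³/(24EI) = 2801/EI
  at C: UDL 24.5: wL³/(24EI) = 2801/EI
  θ_A0 = 2901/EI,  θ_C0 = 2941/EI
Flexibility coefficients: a unit moment at one end gives L/(3EI) there and L/(6EI) at the far end, so f₁₁ = f₂₂ = 4.667/EI and f₁₂ = f₂₁ = 2.333/EI.
Compatibility — zero rotation at each built-in end:
  4.667 M_A + 2.333 M_C = 2901
  2.333 M_A + 4.667 M_C = 2941
Solving the pair gives M_A = 408.7 kN·m and M_C = 425.8 kN·m (hogging).

M_C = 425.8 kN·m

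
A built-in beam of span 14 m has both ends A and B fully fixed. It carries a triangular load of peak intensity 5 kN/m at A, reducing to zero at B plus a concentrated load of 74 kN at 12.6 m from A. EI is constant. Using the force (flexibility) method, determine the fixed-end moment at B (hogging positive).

Take the two fixed-end moments M_A, M_B as redundants; the released structure is the simple span AB.
End rotations of the released simple span under the applied load (×1/EI):
  at A: triangular load, peak 5: w₀L³/(45EI) = 304.9/EI
  at B: triangular load, peak 5: 7w₀L³/(360EI) = 266.8/EI
  at A: point load 74 at a = 12.6: Pab(L + b)/(6LEI) = 239.3/EI
  at B: point load 74 at a = 12.6: Pab(L + a)/(6LEI) = 413.4/EI
  θ_A0 = 544.2/EI,  θ_B0 = 680.1/EI
Flexibility coefficients: a unit moment at one end gives L/(3EI) there and L/(6EI) at the far end, so f₁₁ = f₂₂ = 4.667/EI and f₁₂ = f₂₁ = 2.333/EI.
Compatibility — zero rotation at each built-in end:
  4.667 M_A + 2.333 M_B = 544.2
  2.333 M_A + 4.667 M_B = 680.1
Solving the pair gives M_A = 58.32 kN·m and M_B = 116.6 kN·m (hogging).

M_B = 116.6 kN·m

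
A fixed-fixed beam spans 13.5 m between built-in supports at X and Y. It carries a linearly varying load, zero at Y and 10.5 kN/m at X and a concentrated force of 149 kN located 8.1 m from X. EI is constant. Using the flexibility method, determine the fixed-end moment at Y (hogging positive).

M_Y = 353.4 kN·m

Take the two fixed-end moments M_X, M_Y as redundants; the released structure is the simple span XY.
On the primary (simply-supported) span, the end slopes from the loading are:
  at X: triangular load, peak 10.5: w₀L³/(45EI) = 574.1/EI
  at Y: triangular load, peak 10.5: 7w₀L³/(360EI) = 502.3/EI
  at X: point load 149 at a = 8.1: Pab(L + b)/(6LEI) = 1521/EI
  at Y: point load 149 at a = 8.1: Pab(L + a)/(6LEI) = 1738/EI
  θ_X0 = 2095/EI,  θ_Y0 = 2240/EI
Flexibility coefficients: a unit moment at one end gives L/(3EI) there and L/(6EI) at the far end, so f₁₁ = f₂₂ = 4.5/EI and f₁₂ = f₂₁ = 2.25/EI.
Compatibility — zero rotation at each built-in end:
  4.5 M_X + 2.25 M_Y = 2095
  2.25 M_X + 4.5 M_Y = 2240
Solving the pair gives M_X = 288.8 kN·m and M_Y = 353.4 kN·m (hogging).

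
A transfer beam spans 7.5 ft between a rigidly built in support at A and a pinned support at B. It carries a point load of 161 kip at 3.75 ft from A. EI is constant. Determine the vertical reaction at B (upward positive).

R_B = 50.31 kip

Release the roller at B. Primary structure: cantilever fixed at A.
Deflection at B on the released cantilever, summing each load's contribution:
  point load 161 at a = 3.75: Pa²(3L − a)/(6EI) = 7075/EI
Tip deflection under a unit load at B: L³/(3EI) = 140.6/EI.
The prop prevents deflection at B: R_B = δ_0/δ_{BB} = 7075/140.6 = 50.31 kip.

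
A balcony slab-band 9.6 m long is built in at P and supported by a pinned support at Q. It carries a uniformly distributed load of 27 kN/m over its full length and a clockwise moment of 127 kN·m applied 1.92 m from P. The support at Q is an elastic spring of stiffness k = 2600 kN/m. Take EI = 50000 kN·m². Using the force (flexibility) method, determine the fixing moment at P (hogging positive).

Take the reaction at Q as the redundant and release it; the primary structure is a cantilever fixed at P.
Primary-structure tip deflection at Q by superposition:
  UDL 27: wL⁴/(8EI) = 28665/EI
  clockwise couple 127 at a = 1.92: M₀a(2L − a)/(2EI) = 2107/EI
  δ_0 = 30772/EI
Flexibility coefficient — unit upward force at Q: δ_{QQ} = L³/(3EI) = 294.9/EI.
With EI = 50000 kN·m²: δ_0 = 0.61544 m and δ_{QQ} = 0.005898 m/kN.
Compatibility — the spring shortens by R_Q/k under the reaction it provides: δ_0 − R_Q·δ_{QQ} = R_Q/k. With 1/k = 0.000385 m/kN, R_Q = δ_0 / (δ_{QQ} + 1/k) = 0.61544 / (0.005898 + 0.000385) = 97.96 kN.
Moment equilibrium about P: M_P = Σ(load moments about P) − R_Q·L = 1371 − 97.96×9.6 = 430.8 kN·m.

M_P = 430.8 kN·m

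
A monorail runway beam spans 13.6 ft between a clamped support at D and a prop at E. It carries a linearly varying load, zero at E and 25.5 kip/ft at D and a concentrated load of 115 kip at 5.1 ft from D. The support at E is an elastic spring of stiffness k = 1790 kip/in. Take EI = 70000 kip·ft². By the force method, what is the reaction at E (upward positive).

Release the roller at E. Primary structure: cantilever fixed at D.
Deflection at E on the released cantilever, summing each load's contribution:
  triangular load, peak 25.5 at the fixed end: w₀L⁴/(30EI) = 29079/EI
  point load 115 at a = 5.1: Pa²(3L − a)/(6EI) = 17797/EI
  δ_0 = 46876/EI
Flexibility coefficient — unit upward force at E: δ_{EE} = L³/(3EI) = 838.5/EI.
With EI = 70000 kip·ft²: δ_0 = 0.66966 ft and δ_{EE} = 0.011978 ft/kip.
Compatibility — the spring shortens by R_E/k under the reaction it provides: δ_0 − R_E·δ_{EE} = R_E/k. With 1/k = 1/(1790×12) ft/kip = 0.000047 ft/kip, R_E = δ_0 / (δ_{EE} + 1/k) = 0.66966 / (0.011978 + 0.000047) = 55.69 kip.

R_E = 55.69 kip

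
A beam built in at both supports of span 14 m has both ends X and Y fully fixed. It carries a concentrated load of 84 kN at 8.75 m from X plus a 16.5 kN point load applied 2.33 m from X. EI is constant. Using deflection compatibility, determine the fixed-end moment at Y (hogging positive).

Take the two fixed-end moments M_X, M_Y as redundants; the released structure is the simple span XY.
On the primary (simply-supported) span, the end slopes from the loading are:
  at X: point load 84 at a = 8.75: Pab(L + b)/(6LEI) = 884.3/EI
  at Y: point load 84 at a = 8.75: Pab(L + a)/(6LEI) = 1045/EI
  at X: point load 16.5 at a = 2.33: Pab(L + b)/(6LEI) = 137.1/EI
  at Y: point load 16.5 at a = 2.33: Pab(L + a)/(6LEI) = 87.22/EI
  θ_X0 = 1021/EI,  θ_Y0 = 1132/EI
Flexibility coefficients: a unit moment at one end gives L/(3EI) there and L/(6EI) at the far end, so f₁₁ = f₂₂ = 4.667/EI and f₁₂ = f₂₁ = 2.333/EI.
Compatibility — zero rotation at each built-in end:
  4.667 M_X + 2.333 M_Y = 1021
  2.333 M_X + 4.667 M_Y = 1132
Solving the pair gives M_X = 130.1 kN·m and M_Y = 177.6 kN·m (hogging).

M_Y = 177.6 kN·m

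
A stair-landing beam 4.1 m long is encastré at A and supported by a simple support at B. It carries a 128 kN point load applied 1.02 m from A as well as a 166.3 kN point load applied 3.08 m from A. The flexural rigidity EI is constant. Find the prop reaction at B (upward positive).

Choose R_B as the redundant. The primary structure is the cantilever fixed at A.
Free-end deflection of the primary structure under the applied loading (downward +):
  point load 128 at a = 1.02: Pa²(3L − a)/(6EI) = 250.4/EI
  point load 166.3 at a = 3.08: Pa²(3L − a)/(6EI) = 2424/EI
  δ_0 = 2675/EI
Flexibility coefficient — unit upward force at B: δ_{BB} = L³/(3EI) = 22.97/EI.
The prop prevents deflection at B: R_B = δ_0/δ_{BB} = 2675/22.97 = 116.4 kN.

R_B = 116.4 kN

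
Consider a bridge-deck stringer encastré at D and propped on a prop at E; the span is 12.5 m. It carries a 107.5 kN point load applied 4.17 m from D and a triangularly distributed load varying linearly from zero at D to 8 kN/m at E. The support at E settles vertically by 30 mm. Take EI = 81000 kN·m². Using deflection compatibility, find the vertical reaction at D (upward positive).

R_D = 117.8 kN

Release the roller at E. Primary structure: cantilever fixed at D.
Deflection at E on the released cantilever, summing each load's contribution:
  point load 107.5 at a = 4.17: Pa²(3L − a)/(6EI) = 10384/EI
  triangular load, peak 8 at the free end: 11w₀L⁴/(120EI) = 17904/EI
  δ_0 = 28288/EI
Flexibility coefficient — unit upward force at E: δ_{EE} = L³/(3EI) = 651/EI.
With EI = 81000 kN·m²: δ_0 = 0.34923 m and δ_{EE} = 0.008038 m/kN.
Compatibility — the beam at E must follow the support down by 0.03 m: δ_0 − R_E·δ_{EE} = 0.03, so R_E = (0.34923 − 0.03)/0.008038 = 39.72 kN.
Vertical equilibrium: R_D = ΣP − R_E = 157.5 − 39.72 = 117.8 kN.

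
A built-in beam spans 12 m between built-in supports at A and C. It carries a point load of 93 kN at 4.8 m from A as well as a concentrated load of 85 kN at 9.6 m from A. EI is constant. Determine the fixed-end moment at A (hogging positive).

Release both end moments; the primary structure is a simply-supported span AC with redundants M_A and M_C.
End rotations of the released simple span under the applied load (×1/EI):
  at A: point load 93 at a = 4.8: Pab(L + b)/(6LEI) = 857.1/EI
  at C: point load 93 at a = 4.8: Pab(L + a)/(6LEI) = 750/EI
  at A: point load 85 at a = 9.6: Pab(L + b)/(6LEI) = 391.7/EI
  at C: point load 85 at a = 9.6: Pab(L + a)/(6LEI) = 587.5/EI
  θ_A0 = 1249/EI,  θ_C0 = 1337/EI
Flexibility coefficients: a unit moment at one end gives L/(3EI) there and L/(6EI) at the far end, so f₁₁ = f₂₂ = 4/EI and f₁₂ = f₂₁ = 2/EI.
Compatibility — zero rotation at each built-in end:
  4 M_A + 2 M_C = 1249
  2 M_A + 4 M_C = 1337
Solving the pair gives M_A = 193.3 kN·m and M_C = 237.7 kN·m (hogging).

M_A = 193.3 kN·m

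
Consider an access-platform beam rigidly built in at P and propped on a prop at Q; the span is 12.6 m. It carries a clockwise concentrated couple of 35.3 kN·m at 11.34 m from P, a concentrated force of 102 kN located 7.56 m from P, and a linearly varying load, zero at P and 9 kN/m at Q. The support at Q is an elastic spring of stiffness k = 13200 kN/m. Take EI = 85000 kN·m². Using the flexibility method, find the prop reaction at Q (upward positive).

R_Q = 78.65 kN

Choose R_Q as the redundant. The primary structure is the cantilever fixed at P.
Primary-structure tip deflection at Q by superposition:
  clockwise couple 35.3 at a = 11.34: M₀a(2L − a)/(2EI) = 2774/EI
  point load 102 at a = 7.56: Pa²(3L − a)/(6EI) = 29382/EI
  triangular load, peak 9 at the free end: 11w₀L⁴/(120EI) = 20794/EI
  δ_0 = 52950/EI
Flexibility coefficient — unit upward force at Q: δ_{QQ} = L³/(3EI) = 666.8/EI.
With EI = 85000 kN·m²: δ_0 = 0.62294 m and δ_{QQ} = 0.007845 m/kN.
Compatibility — the spring shortens by R_Q/k under the reaction it provides: δ_0 − R_Q·δ_{QQ} = R_Q/k. With 1/k = 0.000076 m/kN, R_Q = δ_0 / (δ_{QQ} + 1/k) = 0.62294 / (0.007845 + 0.000076) = 78.65 kN.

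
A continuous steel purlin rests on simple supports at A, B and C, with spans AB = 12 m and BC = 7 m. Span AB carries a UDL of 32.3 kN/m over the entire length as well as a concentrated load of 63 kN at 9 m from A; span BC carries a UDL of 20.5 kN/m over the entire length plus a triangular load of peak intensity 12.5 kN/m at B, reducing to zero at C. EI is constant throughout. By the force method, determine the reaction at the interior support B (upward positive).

R_B = 456.6 kN

Take M_B as the redundant. Released structure: two simple spans AB and BC with a hinge at B.
Rotations at B on the released spans (each span's end-slope, ×1/EI):
  span AB: UDL 32.3: wL³/(24EI) = 2326/EI
  span AB: point load 63 at a = 9: Pab(L + a)/(6LEI) = 496.1/EI
  span BC: UDL 20.5: wL³/(24EI) = 293/EI
  span BC: triangular load, peak 12.5: w₀L³/(45EI) = 95.28/EI
  relative rotation θ_0 = (2822 + 388.3)/EI = 3210/EI
A unit hogging moment at B produces rotation L₁/(3EI) + L₂/(3EI) = 6.333/EI.
Slope continuity at B: θ_0 = M_B·6.333/EI, so M_B = 3210/6.333 = 506.8 kN·m (hogging).
Span AB, ΣM about A with M_B applied at B: R_B^{AB}·12 = 2893 + 506.8, so R_B^{AB} = 283.3 kN and R_A = 450.6 − 283.3 = 167.3 kN.
Span BC, ΣM about C: R_B^{BC}·7 = 706.4 + 506.8, so R_B^{BC} = 173.3 kN and R_C = 187.2 − 173.3 = 13.93 kN.
R_B = 283.3 + 173.3 = 456.6 kN.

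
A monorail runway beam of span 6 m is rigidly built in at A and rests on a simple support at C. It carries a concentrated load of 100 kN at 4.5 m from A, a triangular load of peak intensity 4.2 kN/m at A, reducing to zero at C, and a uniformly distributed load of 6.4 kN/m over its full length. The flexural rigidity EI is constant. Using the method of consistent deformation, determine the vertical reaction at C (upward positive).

R_C = 80.2 kN

Take the reaction at C as the redundant and release it; the primary structure is a cantilever fixed at A.
Deflection at C on the released cantilever, summing each load's contribution:
  point load 100 at a = 4.5: Pa²(3L − a)/(6EI) = 4556/EI
  triangular load, peak 4.2 at the fixed end: w₀L⁴/(30EI) = 181.4/EI
  UDL 6.4: wL⁴/(8EI) = 1037/EI
  δ_0 = 5774/EI
Flexibility coefficient — unit upward force at C: δ_{CC} = L³/(3EI) = 72/EI.
The prop prevents deflection at C: R_C = δ_0/δ_{CC} = 5774/72 = 80.2 kN.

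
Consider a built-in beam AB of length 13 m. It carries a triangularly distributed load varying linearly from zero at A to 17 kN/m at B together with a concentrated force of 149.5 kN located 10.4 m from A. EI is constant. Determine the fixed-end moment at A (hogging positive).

Take the two fixed-end moments M_A, M_B as redundants; the released structure is the simple span AB.
Simple-span end rotations at A and B under the given loads:
  at A: triangular load, peak 17: 7w₀L³/(360EI) = 726.2/EI
  at B: triangular load, peak 17: w₀L³/(45EI) = 830/EI
  at A: point load 149.5 at a = 10.4: Pab(L + b)/(6LEI) = 808.5/EI
  at B: point load 149.5 at a = 10.4: Pab(L + a)/(6LEI) = 1213/EI
  θ_A0 = 1535/EI,  θ_B0 = 2043/EI
Flexibility coefficients: a unit moment at one end gives L/(3EI) there and L/(6EI) at the far end, so f₁₁ = f₂₂ = 4.333/EI and f₁₂ = f₂₁ = 2.167/EI.
Compatibility — zero rotation at each built-in end:
  4.333 M_A + 2.167 M_B = 1535
  2.167 M_A + 4.333 M_B = 2043
Solving the pair gives M_A = 158 kN·m and M_B = 392.4 kN·m (hogging).

M_A = 158 kN·m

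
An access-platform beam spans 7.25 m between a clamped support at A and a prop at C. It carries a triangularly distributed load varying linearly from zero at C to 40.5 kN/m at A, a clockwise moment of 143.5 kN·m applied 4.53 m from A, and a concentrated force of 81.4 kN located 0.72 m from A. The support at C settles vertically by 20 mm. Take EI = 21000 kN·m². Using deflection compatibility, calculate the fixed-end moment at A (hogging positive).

Remove the prop at C; the released (primary) structure is a cantilever built in at A.
Deflection at C on the released cantilever, summing each load's contribution:
  triangular load, peak 40.5 at the fixed end: w₀L⁴/(30EI) = 3730/EI
  clockwise couple 143.5 at a = 4.53: M₀a(2L − a)/(2EI) = 3241/EI
  point load 81.4 at a = 0.72: Pa²(3L − a)/(6EI) = 147.9/EI
  δ_0 = 7118/EI
Tip deflection under a unit load at C: L³/(3EI) = 127/EI.
With EI = 21000 kN·m²: δ_0 = 0.33896 m and δ_{CC} = 0.006049 m/kN.
Compatibility — the beam at C must follow the support down by 0.02 m: δ_0 − R_C·δ_{CC} = 0.02, so R_C = (0.33896 − 0.02)/0.006049 = 52.73 kN.
Moment equilibrium about A: M_A = Σ(load moments about A) − R_C·L = 556.9 − 52.73×7.25 = 174.6 kN·m.

M_A = 174.6 kN·m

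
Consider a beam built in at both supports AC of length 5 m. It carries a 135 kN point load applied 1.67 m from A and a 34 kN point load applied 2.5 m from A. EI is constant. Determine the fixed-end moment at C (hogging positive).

Release both end moments; the primary structure is a simply-supported span AC with redundants M_A and M_C.
Simple-span end rotations at A and C under the given loads:
  at A: point load 135 at a = 1.67: Pab(L + b)/(6LEI) = 208.5/EI
  at C: point load 135 at a = 1.67: Pab(L + a)/(6LEI) = 166.9/EI
  at A: point load 34 at a = 2.5: Pab(L + b)/(6LEI) = 53.12/EI
  at C: point load 34 at a = 2.5: Pab(L + a)/(6LEI) = 53.12/EI
  θ_A0 = 261.6/EI,  θ_C0 = 220/EI
Flexibility coefficients: a unit moment at one end gives L/(3EI) there and L/(6EI) at the far end, so f₁₁ = f₂₂ = 1.667/EI and f₁₂ = f₂₁ = 0.8333/EI.
Compatibility — zero rotation at each built-in end:
  1.667 M_A + 0.8333 M_C = 261.6
  0.8333 M_A + 1.667 M_C = 220
Solving the pair gives M_A = 121.2 kN·m and M_C = 71.4 kN·m (hogging).

M_C = 71.4 kN·m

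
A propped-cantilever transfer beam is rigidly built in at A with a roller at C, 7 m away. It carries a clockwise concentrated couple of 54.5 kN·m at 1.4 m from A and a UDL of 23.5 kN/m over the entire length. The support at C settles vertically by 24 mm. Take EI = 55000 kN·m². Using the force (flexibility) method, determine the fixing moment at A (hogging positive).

M_A = 249.8 kN·m

Remove the prop at C; the released (primary) structure is a cantilever built in at A.
Deflection at C on the released cantilever, summing each load's contribution:
  clockwise couple 54.5 at a = 1.4: M₀a(2L − a)/(2EI) = 480.7/EI
  UDL 23.5: wL⁴/(8EI) = 7053/EI
  δ_0 = 7534/EI
Tip deflection under a unit load at C: L³/(3EI) = 114.3/EI.
With EI = 55000 kN·m²: δ_0 = 0.13698 m and δ_{CC} = 0.002079 m/kN.
Compatibility — the beam at C must follow the support down by 0.024 m: δ_0 − R_C·δ_{CC} = 0.024, so R_C = (0.13698 − 0.024)/0.002079 = 54.35 kN.
Moment equilibrium about A: M_A = Σ(load moments about A) − R_C·L = 630.2 − 54.35×7 = 249.8 kN·m.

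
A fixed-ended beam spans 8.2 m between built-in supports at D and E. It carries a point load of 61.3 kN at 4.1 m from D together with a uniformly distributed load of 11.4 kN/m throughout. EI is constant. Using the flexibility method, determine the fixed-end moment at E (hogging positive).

M_E = 126.7 kN·m

Take the two fixed-end moments M_D, M_E as redundants; the released structure is the simple span DE.
Simple-span end rotations at D and E under the given loads:
  at D: point load 61.3 at a = 4.1: Pab(L + b)/(6LEI) = 257.6/EI
  at E: point load 61.3 at a = 4.1: Pab(L + a)/(6LEI) = 257.6/EI
  at D: UDL 11.4: wL³/(24EI) = 261.9/EI
  at E: UDL 11.4: wL³/(24EI) = 261.9/EI
  θ_D0 = 519.5/EI,  θ_E0 = 519.5/EI
Flexibility coefficients: a unit moment at one end gives L/(3EI) there and L/(6EI) at the far end, so f₁₁ = f₂₂ = 2.733/EI and f₁₂ = f₂₁ = 1.367/EI.
Compatibility — zero rotation at each built-in end:
  2.733 M_D + 1.367 M_E = 519.5
  1.367 M_D + 2.733 M_E = 519.5
Solving the pair gives M_D = 126.7 kN·m and M_E = 126.7 kN·m (hogging).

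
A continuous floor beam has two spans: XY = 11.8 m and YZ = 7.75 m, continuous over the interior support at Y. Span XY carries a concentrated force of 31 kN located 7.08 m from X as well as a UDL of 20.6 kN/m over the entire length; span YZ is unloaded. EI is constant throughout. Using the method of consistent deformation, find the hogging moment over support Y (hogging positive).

Insert a hinge at Y; M_Y is the redundant, and each span becomes simply supported.
End slopes at the hinge Y, treating each span as simply supported:
  span XY: point load 31 at a = 7.08: Pab(L + a)/(6LEI) = 276.3/EI
  span XY: UDL 20.6: wL³/(24EI) = 1410/EI
  relative rotation θ_0 = (1687 + 0)/EI = 1687/EI
A unit hogging moment at Y produces rotation L₁/(3EI) + L₂/(3EI) = 6.517/EI.
Slope continuity at Y: θ_0 = M_Y·6.517/EI, so M_Y = 1687/6.517 = 258.8 kN·m (hogging).

M_Y = 258.8 kN·m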